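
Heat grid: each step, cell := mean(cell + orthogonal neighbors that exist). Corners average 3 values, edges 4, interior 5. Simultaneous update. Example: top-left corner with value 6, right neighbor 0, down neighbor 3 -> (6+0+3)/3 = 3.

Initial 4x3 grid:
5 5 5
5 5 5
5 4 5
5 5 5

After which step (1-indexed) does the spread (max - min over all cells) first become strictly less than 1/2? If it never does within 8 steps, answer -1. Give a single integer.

Step 1: max=5, min=19/4, spread=1/4
  -> spread < 1/2 first at step 1
Step 2: max=5, min=477/100, spread=23/100
Step 3: max=1987/400, min=23189/4800, spread=131/960
Step 4: max=35609/7200, min=209449/43200, spread=841/8640
Step 5: max=7106627/1440000, min=83857949/17280000, spread=56863/691200
Step 6: max=63810457/12960000, min=756065659/155520000, spread=386393/6220800
Step 7: max=25499641187/5184000000, min=302646276869/62208000000, spread=26795339/497664000
Step 8: max=1528113850333/311040000000, min=18178584285871/3732480000000, spread=254051069/5971968000

Answer: 1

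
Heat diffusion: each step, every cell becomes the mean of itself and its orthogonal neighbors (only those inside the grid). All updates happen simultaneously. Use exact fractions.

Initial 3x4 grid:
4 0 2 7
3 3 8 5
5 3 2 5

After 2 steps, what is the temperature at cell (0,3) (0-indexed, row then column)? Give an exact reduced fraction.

Answer: 91/18

Derivation:
Step 1: cell (0,3) = 14/3
Step 2: cell (0,3) = 91/18
Full grid after step 2:
  25/9 367/120 91/24 91/18
  263/80 333/100 112/25 227/48
  32/9 889/240 63/16 59/12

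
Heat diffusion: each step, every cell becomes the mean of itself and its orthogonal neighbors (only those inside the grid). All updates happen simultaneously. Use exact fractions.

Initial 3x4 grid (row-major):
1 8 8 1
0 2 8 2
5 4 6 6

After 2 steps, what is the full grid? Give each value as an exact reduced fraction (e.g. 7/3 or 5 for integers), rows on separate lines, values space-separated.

After step 1:
  3 19/4 25/4 11/3
  2 22/5 26/5 17/4
  3 17/4 6 14/3
After step 2:
  13/4 23/5 149/30 85/18
  31/10 103/25 261/50 1067/240
  37/12 353/80 1207/240 179/36

Answer: 13/4 23/5 149/30 85/18
31/10 103/25 261/50 1067/240
37/12 353/80 1207/240 179/36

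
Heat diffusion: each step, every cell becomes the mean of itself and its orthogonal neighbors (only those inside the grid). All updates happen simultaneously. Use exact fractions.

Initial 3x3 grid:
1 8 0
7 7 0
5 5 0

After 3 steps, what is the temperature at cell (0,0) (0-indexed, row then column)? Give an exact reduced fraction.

Step 1: cell (0,0) = 16/3
Step 2: cell (0,0) = 43/9
Step 3: cell (0,0) = 1303/270
Full grid after step 3:
  1303/270 1201/300 7219/2160
  959/200 6269/1500 44323/14400
  10489/2160 57073/14400 1741/540

Answer: 1303/270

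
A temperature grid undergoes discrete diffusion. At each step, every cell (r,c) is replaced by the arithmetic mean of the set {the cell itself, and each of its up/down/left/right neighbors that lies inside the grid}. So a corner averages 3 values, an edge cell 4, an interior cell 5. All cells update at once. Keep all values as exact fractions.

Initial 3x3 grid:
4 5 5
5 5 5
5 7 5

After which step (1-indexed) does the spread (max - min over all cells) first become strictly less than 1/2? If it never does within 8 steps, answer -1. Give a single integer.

Answer: 3

Derivation:
Step 1: max=17/3, min=14/3, spread=1
Step 2: max=667/120, min=85/18, spread=301/360
Step 3: max=5837/1080, min=70823/14400, spread=21011/43200
  -> spread < 1/2 first at step 3
Step 4: max=2296303/432000, min=322009/64800, spread=448729/1296000
Step 5: max=20500373/3888000, min=19596623/3888000, spread=1205/5184
Step 6: max=1220022931/233280000, min=1181956681/233280000, spread=10151/62208
Step 7: max=72923463557/13996800000, min=71320019807/13996800000, spread=85517/746496
Step 8: max=4359496079779/839808000000, min=4291955673529/839808000000, spread=720431/8957952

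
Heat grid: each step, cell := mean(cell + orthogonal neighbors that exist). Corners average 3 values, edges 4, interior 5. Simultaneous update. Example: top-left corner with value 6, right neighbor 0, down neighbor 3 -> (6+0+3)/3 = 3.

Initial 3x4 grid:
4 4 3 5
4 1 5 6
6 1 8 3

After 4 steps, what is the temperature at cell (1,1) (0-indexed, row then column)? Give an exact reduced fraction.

Answer: 1397627/360000

Derivation:
Step 1: cell (1,1) = 3
Step 2: cell (1,1) = 367/100
Step 3: cell (1,1) = 22483/6000
Step 4: cell (1,1) = 1397627/360000
Full grid after step 4:
  158189/43200 273079/72000 900697/216000 573407/129600
  3177193/864000 1397627/360000 1522327/360000 3949733/864000
  489767/129600 851737/216000 941197/216000 596207/129600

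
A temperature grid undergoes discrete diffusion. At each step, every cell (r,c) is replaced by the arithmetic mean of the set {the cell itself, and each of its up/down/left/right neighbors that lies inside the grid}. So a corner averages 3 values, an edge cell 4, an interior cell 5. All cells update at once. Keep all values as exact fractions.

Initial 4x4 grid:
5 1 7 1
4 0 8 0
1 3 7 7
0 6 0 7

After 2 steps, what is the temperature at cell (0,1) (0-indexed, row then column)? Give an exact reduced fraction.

Step 1: cell (0,1) = 13/4
Step 2: cell (0,1) = 421/120
Full grid after step 2:
  109/36 421/120 437/120 131/36
  331/120 67/20 417/100 979/240
  307/120 317/100 461/100 227/48
  79/36 779/240 203/48 179/36

Answer: 421/120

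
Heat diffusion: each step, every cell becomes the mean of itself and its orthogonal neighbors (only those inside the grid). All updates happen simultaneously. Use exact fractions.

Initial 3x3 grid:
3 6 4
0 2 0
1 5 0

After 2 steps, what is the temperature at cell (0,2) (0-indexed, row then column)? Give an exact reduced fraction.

Step 1: cell (0,2) = 10/3
Step 2: cell (0,2) = 103/36
Full grid after step 2:
  11/4 761/240 103/36
  91/40 227/100 91/40
  11/6 31/15 31/18

Answer: 103/36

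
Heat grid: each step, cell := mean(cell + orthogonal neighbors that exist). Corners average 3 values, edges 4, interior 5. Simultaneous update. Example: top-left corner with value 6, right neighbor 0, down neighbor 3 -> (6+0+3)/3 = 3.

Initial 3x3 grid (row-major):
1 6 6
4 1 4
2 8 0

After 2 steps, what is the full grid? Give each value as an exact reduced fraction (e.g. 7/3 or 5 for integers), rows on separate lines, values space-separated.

Answer: 55/18 171/40 139/36
56/15 78/25 1001/240
113/36 961/240 19/6

Derivation:
After step 1:
  11/3 7/2 16/3
  2 23/5 11/4
  14/3 11/4 4
After step 2:
  55/18 171/40 139/36
  56/15 78/25 1001/240
  113/36 961/240 19/6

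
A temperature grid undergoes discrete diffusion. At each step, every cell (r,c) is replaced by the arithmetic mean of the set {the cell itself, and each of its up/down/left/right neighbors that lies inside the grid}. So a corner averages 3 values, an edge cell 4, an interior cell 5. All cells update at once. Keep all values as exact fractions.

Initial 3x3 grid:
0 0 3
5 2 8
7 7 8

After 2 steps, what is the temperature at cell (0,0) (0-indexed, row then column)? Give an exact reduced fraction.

Answer: 77/36

Derivation:
Step 1: cell (0,0) = 5/3
Step 2: cell (0,0) = 77/36
Full grid after step 2:
  77/36 659/240 61/18
  159/40 102/25 1259/240
  95/18 61/10 227/36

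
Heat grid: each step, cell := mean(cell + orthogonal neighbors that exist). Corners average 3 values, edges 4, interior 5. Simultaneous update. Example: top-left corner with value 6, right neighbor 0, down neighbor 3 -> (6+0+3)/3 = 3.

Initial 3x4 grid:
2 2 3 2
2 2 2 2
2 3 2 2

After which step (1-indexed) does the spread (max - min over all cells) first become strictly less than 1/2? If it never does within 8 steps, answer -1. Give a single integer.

Answer: 1

Derivation:
Step 1: max=7/3, min=2, spread=1/3
  -> spread < 1/2 first at step 1
Step 2: max=271/120, min=25/12, spread=7/40
Step 3: max=7927/3600, min=767/360, spread=257/3600
Step 4: max=118217/54000, min=2581/1200, spread=259/6750
Step 5: max=3532739/1620000, min=21899/10125, spread=3211/180000
Step 6: max=26454197/12150000, min=21075881/9720000, spread=437383/48600000
Step 7: max=6343839067/2916000000, min=422077043/194400000, spread=6341711/1458000000
Step 8: max=190243425439/87480000000, min=76021905211/34992000000, spread=125774941/58320000000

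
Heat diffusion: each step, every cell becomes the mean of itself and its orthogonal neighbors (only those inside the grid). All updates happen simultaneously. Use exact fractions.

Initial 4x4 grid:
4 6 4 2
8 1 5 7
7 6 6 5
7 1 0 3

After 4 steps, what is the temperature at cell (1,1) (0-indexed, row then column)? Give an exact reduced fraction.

Step 1: cell (1,1) = 26/5
Step 2: cell (1,1) = 91/20
Step 3: cell (1,1) = 493/100
Step 4: cell (1,1) = 11853/2500
Full grid after step 4:
  2689/540 5777/1200 244271/54000 73013/16200
  18473/3600 11853/2500 204251/45000 59489/13500
  17747/3600 69809/15000 47479/11250 112049/27000
  25759/5400 7763/1800 53557/13500 15547/4050

Answer: 11853/2500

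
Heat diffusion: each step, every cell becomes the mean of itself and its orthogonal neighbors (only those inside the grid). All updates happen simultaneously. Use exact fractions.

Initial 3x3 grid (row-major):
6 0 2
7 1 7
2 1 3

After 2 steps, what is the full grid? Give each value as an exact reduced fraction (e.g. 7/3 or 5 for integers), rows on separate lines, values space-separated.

After step 1:
  13/3 9/4 3
  4 16/5 13/4
  10/3 7/4 11/3
After step 2:
  127/36 767/240 17/6
  223/60 289/100 787/240
  109/36 239/80 26/9

Answer: 127/36 767/240 17/6
223/60 289/100 787/240
109/36 239/80 26/9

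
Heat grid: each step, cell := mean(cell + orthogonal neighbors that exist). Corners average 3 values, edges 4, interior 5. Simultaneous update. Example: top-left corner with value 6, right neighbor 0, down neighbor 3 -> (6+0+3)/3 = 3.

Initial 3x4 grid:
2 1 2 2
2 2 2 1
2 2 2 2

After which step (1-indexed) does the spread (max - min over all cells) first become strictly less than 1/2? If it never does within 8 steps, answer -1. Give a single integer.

Answer: 1

Derivation:
Step 1: max=2, min=5/3, spread=1/3
  -> spread < 1/2 first at step 1
Step 2: max=2, min=413/240, spread=67/240
Step 3: max=349/180, min=3733/2160, spread=91/432
Step 4: max=10343/5400, min=226877/129600, spread=4271/25920
Step 5: max=22711/12000, min=13723003/7776000, spread=39749/311040
Step 6: max=4563581/2430000, min=829221977/466560000, spread=1879423/18662400
Step 7: max=1088520041/583200000, min=50029288843/27993600000, spread=3551477/44789760
Step 8: max=5417848787/2916000000, min=3014876923937/1679616000000, spread=846431819/13436928000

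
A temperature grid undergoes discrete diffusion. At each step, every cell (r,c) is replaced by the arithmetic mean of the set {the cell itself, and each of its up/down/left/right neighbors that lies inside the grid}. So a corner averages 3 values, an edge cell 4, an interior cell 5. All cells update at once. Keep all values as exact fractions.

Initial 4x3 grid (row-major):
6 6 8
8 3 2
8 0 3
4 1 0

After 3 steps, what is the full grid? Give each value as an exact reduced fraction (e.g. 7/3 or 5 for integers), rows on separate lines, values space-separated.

Answer: 3067/540 8479/1600 1261/270
37543/7200 8733/2000 28043/7200
29633/7200 20329/6000 18233/7200
767/216 36521/14400 443/216

Derivation:
After step 1:
  20/3 23/4 16/3
  25/4 19/5 4
  5 3 5/4
  13/3 5/4 4/3
After step 2:
  56/9 431/80 181/36
  1303/240 114/25 863/240
  223/48 143/50 115/48
  127/36 119/48 23/18
After step 3:
  3067/540 8479/1600 1261/270
  37543/7200 8733/2000 28043/7200
  29633/7200 20329/6000 18233/7200
  767/216 36521/14400 443/216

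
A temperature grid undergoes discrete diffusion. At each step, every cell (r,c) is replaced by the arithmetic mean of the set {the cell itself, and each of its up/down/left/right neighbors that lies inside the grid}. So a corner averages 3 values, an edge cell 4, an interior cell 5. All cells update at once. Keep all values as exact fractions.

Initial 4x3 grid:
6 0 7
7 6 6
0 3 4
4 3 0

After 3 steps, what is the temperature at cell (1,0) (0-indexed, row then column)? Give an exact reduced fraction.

Step 1: cell (1,0) = 19/4
Step 2: cell (1,0) = 1019/240
Step 3: cell (1,0) = 30371/7200
Full grid after step 3:
  599/135 66887/14400 9959/2160
  30371/7200 3161/750 15823/3600
  24911/7200 21133/6000 6359/1800
  6347/2160 20581/7200 3211/1080

Answer: 30371/7200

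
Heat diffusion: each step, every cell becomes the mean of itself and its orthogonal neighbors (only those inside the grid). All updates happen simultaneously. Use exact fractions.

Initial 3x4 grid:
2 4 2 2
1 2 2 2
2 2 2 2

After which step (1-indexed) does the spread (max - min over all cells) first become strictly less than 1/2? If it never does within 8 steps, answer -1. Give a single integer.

Answer: 3

Derivation:
Step 1: max=5/2, min=5/3, spread=5/6
Step 2: max=143/60, min=65/36, spread=26/45
Step 3: max=447/200, min=4147/2160, spread=3403/10800
  -> spread < 1/2 first at step 3
Step 4: max=59173/27000, min=255089/129600, spread=144707/648000
Step 5: max=194089/90000, min=15642691/7776000, spread=5632993/38880000
Step 6: max=1440097/675000, min=948177209/466560000, spread=236089187/2332800000
Step 7: max=687613459/324000000, min=57373574731/27993600000, spread=10181140633/139968000000
Step 8: max=41052777431/19440000000, min=3458958344129/1679616000000, spread=440008129547/8398080000000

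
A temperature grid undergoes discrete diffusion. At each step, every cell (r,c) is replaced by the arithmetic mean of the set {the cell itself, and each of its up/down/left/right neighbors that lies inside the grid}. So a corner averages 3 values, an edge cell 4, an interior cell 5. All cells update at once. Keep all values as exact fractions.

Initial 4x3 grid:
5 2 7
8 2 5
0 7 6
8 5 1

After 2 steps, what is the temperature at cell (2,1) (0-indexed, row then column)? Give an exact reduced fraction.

Step 1: cell (2,1) = 4
Step 2: cell (2,1) = 491/100
Full grid after step 2:
  17/4 277/60 41/9
  193/40 431/100 1153/240
  107/24 491/100 71/16
  46/9 211/48 14/3

Answer: 491/100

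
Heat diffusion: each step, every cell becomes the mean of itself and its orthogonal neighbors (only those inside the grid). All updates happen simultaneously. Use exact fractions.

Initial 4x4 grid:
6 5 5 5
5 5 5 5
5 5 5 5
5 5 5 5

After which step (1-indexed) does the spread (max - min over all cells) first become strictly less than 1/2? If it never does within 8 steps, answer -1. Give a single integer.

Step 1: max=16/3, min=5, spread=1/3
  -> spread < 1/2 first at step 1
Step 2: max=95/18, min=5, spread=5/18
Step 3: max=1121/216, min=5, spread=41/216
Step 4: max=33443/6480, min=5, spread=1043/6480
Step 5: max=997553/194400, min=5, spread=25553/194400
Step 6: max=29831459/5832000, min=90079/18000, spread=645863/5832000
Step 7: max=892441691/174960000, min=600971/120000, spread=16225973/174960000
Step 8: max=26721477983/5248800000, min=270701/54000, spread=409340783/5248800000

Answer: 1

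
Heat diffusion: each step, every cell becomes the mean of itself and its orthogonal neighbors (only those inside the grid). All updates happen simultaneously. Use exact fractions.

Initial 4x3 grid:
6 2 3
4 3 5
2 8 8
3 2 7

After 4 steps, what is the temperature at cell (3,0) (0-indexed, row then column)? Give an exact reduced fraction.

Step 1: cell (3,0) = 7/3
Step 2: cell (3,0) = 139/36
Step 3: cell (3,0) = 2159/540
Step 4: cell (3,0) = 14023/3240
Full grid after step 4:
  16901/4320 353741/86400 27419/6480
  29563/7200 15439/3600 200053/43200
  90221/21600 11183/2400 213617/43200
  14023/3240 233/50 66497/12960

Answer: 14023/3240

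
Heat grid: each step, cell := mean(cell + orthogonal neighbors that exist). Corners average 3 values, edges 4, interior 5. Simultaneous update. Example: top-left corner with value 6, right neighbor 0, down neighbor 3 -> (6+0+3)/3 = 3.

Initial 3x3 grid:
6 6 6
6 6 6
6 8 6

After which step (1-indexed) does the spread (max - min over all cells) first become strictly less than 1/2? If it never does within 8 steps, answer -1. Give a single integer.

Answer: 3

Derivation:
Step 1: max=20/3, min=6, spread=2/3
Step 2: max=787/120, min=6, spread=67/120
Step 3: max=6917/1080, min=607/100, spread=1807/5400
  -> spread < 1/2 first at step 3
Step 4: max=2749963/432000, min=16561/2700, spread=33401/144000
Step 5: max=24557933/3888000, min=1663391/270000, spread=3025513/19440000
Step 6: max=9796126867/1555200000, min=89155949/14400000, spread=53531/497664
Step 7: max=585904925849/93312000000, min=24119116051/3888000000, spread=450953/5971968
Step 8: max=35101223560603/5598720000000, min=2900368610519/466560000000, spread=3799043/71663616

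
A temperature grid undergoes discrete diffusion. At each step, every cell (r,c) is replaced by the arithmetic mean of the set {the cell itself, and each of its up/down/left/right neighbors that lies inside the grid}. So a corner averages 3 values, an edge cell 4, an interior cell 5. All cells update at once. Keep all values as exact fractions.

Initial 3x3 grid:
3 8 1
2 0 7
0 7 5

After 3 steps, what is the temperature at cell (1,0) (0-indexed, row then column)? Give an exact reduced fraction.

Answer: 42061/14400

Derivation:
Step 1: cell (1,0) = 5/4
Step 2: cell (1,0) = 803/240
Step 3: cell (1,0) = 42061/14400
Full grid after step 3:
  7613/2160 6367/1800 9473/2160
  42061/14400 3997/1000 57761/14400
  2411/720 12559/3600 9653/2160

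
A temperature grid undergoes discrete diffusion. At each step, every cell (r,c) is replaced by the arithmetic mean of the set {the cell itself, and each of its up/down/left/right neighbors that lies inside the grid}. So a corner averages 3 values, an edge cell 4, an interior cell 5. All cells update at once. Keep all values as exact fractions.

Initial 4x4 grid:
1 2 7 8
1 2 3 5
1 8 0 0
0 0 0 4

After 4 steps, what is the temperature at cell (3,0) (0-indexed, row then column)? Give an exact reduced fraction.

Answer: 112361/64800

Derivation:
Step 1: cell (3,0) = 1/3
Step 2: cell (3,0) = 29/18
Step 3: cell (3,0) = 3287/2160
Step 4: cell (3,0) = 112361/64800
Full grid after step 4:
  160133/64800 330811/108000 408767/108000 270883/64800
  489257/216000 477047/180000 595537/180000 777259/216000
  405377/216000 393539/180000 437117/180000 578627/216000
  112361/64800 189301/108000 209881/108000 132263/64800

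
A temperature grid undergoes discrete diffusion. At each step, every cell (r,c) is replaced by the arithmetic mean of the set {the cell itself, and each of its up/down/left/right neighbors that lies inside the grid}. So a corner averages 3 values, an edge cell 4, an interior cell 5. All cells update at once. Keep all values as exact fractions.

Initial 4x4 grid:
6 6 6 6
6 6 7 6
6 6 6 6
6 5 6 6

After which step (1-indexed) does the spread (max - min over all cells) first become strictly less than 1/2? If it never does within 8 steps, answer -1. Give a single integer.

Answer: 2

Derivation:
Step 1: max=25/4, min=17/3, spread=7/12
Step 2: max=311/50, min=689/120, spread=287/600
  -> spread < 1/2 first at step 2
Step 3: max=14767/2400, min=6269/1080, spread=7523/21600
Step 4: max=66371/10800, min=190061/32400, spread=2263/8100
Step 5: max=79313/12960, min=5718683/972000, spread=7181/30375
Step 6: max=11881093/1944000, min=172410863/29160000, spread=1451383/7290000
Step 7: max=1777316567/291600000, min=5185454129/874800000, spread=36623893/218700000
Step 8: max=53228882681/8748000000, min=155991853631/26244000000, spread=923698603/6561000000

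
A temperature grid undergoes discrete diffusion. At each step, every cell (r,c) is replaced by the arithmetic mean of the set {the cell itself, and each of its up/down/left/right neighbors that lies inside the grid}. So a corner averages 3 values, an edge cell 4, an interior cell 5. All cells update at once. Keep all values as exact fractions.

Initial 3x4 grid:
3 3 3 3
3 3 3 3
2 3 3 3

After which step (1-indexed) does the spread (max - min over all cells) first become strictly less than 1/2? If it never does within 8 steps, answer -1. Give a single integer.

Step 1: max=3, min=8/3, spread=1/3
  -> spread < 1/2 first at step 1
Step 2: max=3, min=49/18, spread=5/18
Step 3: max=3, min=607/216, spread=41/216
Step 4: max=3, min=73543/25920, spread=4217/25920
Step 5: max=21521/7200, min=4456451/1555200, spread=38417/311040
Step 6: max=429403/144000, min=268735789/93312000, spread=1903471/18662400
Step 7: max=12844241/4320000, min=16195170911/5598720000, spread=18038617/223948800
Step 8: max=1153473241/388800000, min=974501417149/335923200000, spread=883978523/13436928000

Answer: 1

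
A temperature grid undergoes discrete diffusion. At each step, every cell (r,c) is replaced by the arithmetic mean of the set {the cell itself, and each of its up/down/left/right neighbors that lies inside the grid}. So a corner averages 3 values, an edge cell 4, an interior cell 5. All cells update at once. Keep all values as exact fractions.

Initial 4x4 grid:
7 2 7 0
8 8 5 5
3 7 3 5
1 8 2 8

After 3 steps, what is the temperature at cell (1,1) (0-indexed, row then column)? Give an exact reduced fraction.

Step 1: cell (1,1) = 6
Step 2: cell (1,1) = 299/50
Step 3: cell (1,1) = 32089/6000
Full grid after step 3:
  2459/432 4973/900 277/60 527/120
  41449/7200 32089/6000 5063/1000 353/80
  12299/2400 662/125 1951/400 5903/1200
  437/90 11509/2400 12061/2400 3493/720

Answer: 32089/6000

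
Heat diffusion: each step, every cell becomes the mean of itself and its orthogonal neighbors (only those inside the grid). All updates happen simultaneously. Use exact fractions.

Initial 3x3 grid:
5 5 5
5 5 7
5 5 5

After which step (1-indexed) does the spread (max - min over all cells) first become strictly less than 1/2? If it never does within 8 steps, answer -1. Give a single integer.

Answer: 3

Derivation:
Step 1: max=17/3, min=5, spread=2/3
Step 2: max=667/120, min=5, spread=67/120
Step 3: max=5837/1080, min=507/100, spread=1807/5400
  -> spread < 1/2 first at step 3
Step 4: max=2317963/432000, min=13861/2700, spread=33401/144000
Step 5: max=20669933/3888000, min=1393391/270000, spread=3025513/19440000
Step 6: max=8240926867/1555200000, min=74755949/14400000, spread=53531/497664
Step 7: max=492592925849/93312000000, min=20231116051/3888000000, spread=450953/5971968
Step 8: max=29502503560603/5598720000000, min=2433808610519/466560000000, spread=3799043/71663616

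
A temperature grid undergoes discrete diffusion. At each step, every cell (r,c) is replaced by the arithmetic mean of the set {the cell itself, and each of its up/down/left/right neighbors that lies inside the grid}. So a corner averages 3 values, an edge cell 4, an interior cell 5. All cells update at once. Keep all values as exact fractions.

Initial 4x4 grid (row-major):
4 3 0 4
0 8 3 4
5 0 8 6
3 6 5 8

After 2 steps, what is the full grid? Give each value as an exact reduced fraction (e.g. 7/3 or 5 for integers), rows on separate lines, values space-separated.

After step 1:
  7/3 15/4 5/2 8/3
  17/4 14/5 23/5 17/4
  2 27/5 22/5 13/2
  14/3 7/2 27/4 19/3
After step 2:
  31/9 683/240 811/240 113/36
  683/240 104/25 371/100 1081/240
  979/240 181/50 553/100 1289/240
  61/18 1219/240 1259/240 235/36

Answer: 31/9 683/240 811/240 113/36
683/240 104/25 371/100 1081/240
979/240 181/50 553/100 1289/240
61/18 1219/240 1259/240 235/36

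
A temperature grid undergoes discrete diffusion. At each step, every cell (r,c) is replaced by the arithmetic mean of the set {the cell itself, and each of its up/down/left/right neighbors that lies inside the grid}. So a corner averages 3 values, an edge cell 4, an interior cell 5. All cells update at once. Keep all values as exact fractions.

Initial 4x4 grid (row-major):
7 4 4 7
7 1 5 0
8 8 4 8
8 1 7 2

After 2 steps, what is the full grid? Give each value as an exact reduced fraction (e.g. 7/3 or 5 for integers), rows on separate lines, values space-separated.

After step 1:
  6 4 5 11/3
  23/4 5 14/5 5
  31/4 22/5 32/5 7/2
  17/3 6 7/2 17/3
After step 2:
  21/4 5 58/15 41/9
  49/8 439/100 121/25 449/120
  707/120 591/100 103/25 617/120
  233/36 587/120 647/120 38/9

Answer: 21/4 5 58/15 41/9
49/8 439/100 121/25 449/120
707/120 591/100 103/25 617/120
233/36 587/120 647/120 38/9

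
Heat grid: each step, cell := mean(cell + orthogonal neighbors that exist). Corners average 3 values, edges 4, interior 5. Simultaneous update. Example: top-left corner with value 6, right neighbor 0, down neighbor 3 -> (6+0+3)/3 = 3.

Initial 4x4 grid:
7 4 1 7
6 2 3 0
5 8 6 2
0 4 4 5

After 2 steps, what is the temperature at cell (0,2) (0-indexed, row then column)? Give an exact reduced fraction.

Step 1: cell (0,2) = 15/4
Step 2: cell (0,2) = 739/240
Full grid after step 2:
  85/18 1051/240 739/240 113/36
  1201/240 41/10 367/100 679/240
  71/16 459/100 4 871/240
  47/12 67/16 1021/240 35/9

Answer: 739/240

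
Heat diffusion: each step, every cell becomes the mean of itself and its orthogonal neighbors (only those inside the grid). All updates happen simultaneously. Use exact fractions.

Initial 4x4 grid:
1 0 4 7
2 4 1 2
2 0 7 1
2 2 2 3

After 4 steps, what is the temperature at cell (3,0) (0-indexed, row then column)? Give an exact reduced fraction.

Answer: 43507/21600

Derivation:
Step 1: cell (3,0) = 2
Step 2: cell (3,0) = 5/3
Step 3: cell (3,0) = 305/144
Step 4: cell (3,0) = 43507/21600
Full grid after step 4:
  1109/540 162511/72000 124753/43200 197987/64800
  138521/72000 17897/7500 481241/180000 6689/2160
  151273/72000 131449/60000 2731/1000 5547/2000
  43507/21600 21071/9000 5561/2250 14959/5400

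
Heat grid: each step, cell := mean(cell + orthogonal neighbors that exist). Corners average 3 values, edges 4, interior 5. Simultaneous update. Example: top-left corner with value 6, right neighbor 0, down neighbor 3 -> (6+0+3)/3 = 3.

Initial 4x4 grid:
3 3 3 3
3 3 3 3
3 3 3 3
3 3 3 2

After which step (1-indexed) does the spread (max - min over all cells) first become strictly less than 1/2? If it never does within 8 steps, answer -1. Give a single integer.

Step 1: max=3, min=8/3, spread=1/3
  -> spread < 1/2 first at step 1
Step 2: max=3, min=49/18, spread=5/18
Step 3: max=3, min=607/216, spread=41/216
Step 4: max=3, min=18397/6480, spread=1043/6480
Step 5: max=3, min=557647/194400, spread=25553/194400
Step 6: max=53921/18000, min=16824541/5832000, spread=645863/5832000
Step 7: max=359029/120000, min=507238309/174960000, spread=16225973/174960000
Step 8: max=161299/54000, min=15268922017/5248800000, spread=409340783/5248800000

Answer: 1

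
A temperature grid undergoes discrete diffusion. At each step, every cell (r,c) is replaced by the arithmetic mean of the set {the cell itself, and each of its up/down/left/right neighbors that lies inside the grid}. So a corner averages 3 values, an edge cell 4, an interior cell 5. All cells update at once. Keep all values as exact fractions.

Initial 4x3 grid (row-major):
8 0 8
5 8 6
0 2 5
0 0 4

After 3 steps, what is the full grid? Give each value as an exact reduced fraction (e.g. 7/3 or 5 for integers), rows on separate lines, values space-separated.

After step 1:
  13/3 6 14/3
  21/4 21/5 27/4
  7/4 3 17/4
  0 3/2 3
After step 2:
  187/36 24/5 209/36
  233/60 126/25 149/30
  5/2 147/50 17/4
  13/12 15/8 35/12
After step 3:
  1249/270 521/100 2803/540
  3739/900 2163/500 2257/450
  1561/600 3321/1000 2261/600
  131/72 1763/800 217/72

Answer: 1249/270 521/100 2803/540
3739/900 2163/500 2257/450
1561/600 3321/1000 2261/600
131/72 1763/800 217/72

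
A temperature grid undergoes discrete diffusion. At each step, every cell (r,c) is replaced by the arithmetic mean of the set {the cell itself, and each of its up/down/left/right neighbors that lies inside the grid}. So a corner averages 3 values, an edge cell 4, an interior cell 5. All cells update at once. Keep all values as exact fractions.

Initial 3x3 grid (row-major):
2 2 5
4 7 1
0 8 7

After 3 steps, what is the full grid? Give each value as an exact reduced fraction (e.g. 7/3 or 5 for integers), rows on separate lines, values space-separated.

Answer: 7429/2160 847/225 2101/540
56033/14400 24721/6000 673/150
337/80 33779/7200 5197/1080

Derivation:
After step 1:
  8/3 4 8/3
  13/4 22/5 5
  4 11/2 16/3
After step 2:
  119/36 103/30 35/9
  859/240 443/100 87/20
  17/4 577/120 95/18
After step 3:
  7429/2160 847/225 2101/540
  56033/14400 24721/6000 673/150
  337/80 33779/7200 5197/1080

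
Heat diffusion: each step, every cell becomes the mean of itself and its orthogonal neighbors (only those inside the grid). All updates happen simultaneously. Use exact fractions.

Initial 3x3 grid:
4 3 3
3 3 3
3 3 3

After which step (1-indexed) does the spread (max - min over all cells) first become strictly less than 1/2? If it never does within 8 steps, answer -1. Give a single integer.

Step 1: max=10/3, min=3, spread=1/3
  -> spread < 1/2 first at step 1
Step 2: max=59/18, min=3, spread=5/18
Step 3: max=689/216, min=3, spread=41/216
Step 4: max=41011/12960, min=1091/360, spread=347/2592
Step 5: max=2439737/777600, min=10957/3600, spread=2921/31104
Step 6: max=145796539/46656000, min=1321483/432000, spread=24611/373248
Step 7: max=8716802033/2799360000, min=29816741/9720000, spread=207329/4478976
Step 8: max=521914752451/167961600000, min=1594001599/518400000, spread=1746635/53747712

Answer: 1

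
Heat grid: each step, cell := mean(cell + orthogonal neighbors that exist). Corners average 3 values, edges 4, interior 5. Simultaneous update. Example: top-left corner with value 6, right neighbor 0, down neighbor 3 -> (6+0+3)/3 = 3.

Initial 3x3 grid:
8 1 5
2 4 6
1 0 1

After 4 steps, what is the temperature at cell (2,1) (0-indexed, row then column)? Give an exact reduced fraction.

Step 1: cell (2,1) = 3/2
Step 2: cell (2,1) = 223/120
Step 3: cell (2,1) = 17681/7200
Step 4: cell (2,1) = 1103407/432000
Full grid after step 4:
  443567/129600 1501907/432000 77707/21600
  2524189/864000 372781/120000 169379/54000
  110989/43200 1103407/432000 180221/64800

Answer: 1103407/432000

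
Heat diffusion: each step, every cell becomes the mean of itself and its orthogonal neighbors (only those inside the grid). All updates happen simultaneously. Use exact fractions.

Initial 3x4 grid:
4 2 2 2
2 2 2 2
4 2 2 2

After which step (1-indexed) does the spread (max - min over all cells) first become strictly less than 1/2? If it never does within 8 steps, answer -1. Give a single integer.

Step 1: max=3, min=2, spread=1
Step 2: max=49/18, min=2, spread=13/18
Step 3: max=1877/720, min=2, spread=437/720
Step 4: max=4063/1620, min=295/144, spread=2977/6480
  -> spread < 1/2 first at step 4
Step 5: max=6399821/2592000, min=2329/1125, spread=206761/518400
Step 6: max=376848679/155520000, min=758147/360000, spread=1973167/6220800
Step 7: max=22380808661/9331200000, min=34458761/16200000, spread=101302493/373248000
Step 8: max=1328541595999/559872000000, min=8361341171/3888000000, spread=996067739/4478976000

Answer: 4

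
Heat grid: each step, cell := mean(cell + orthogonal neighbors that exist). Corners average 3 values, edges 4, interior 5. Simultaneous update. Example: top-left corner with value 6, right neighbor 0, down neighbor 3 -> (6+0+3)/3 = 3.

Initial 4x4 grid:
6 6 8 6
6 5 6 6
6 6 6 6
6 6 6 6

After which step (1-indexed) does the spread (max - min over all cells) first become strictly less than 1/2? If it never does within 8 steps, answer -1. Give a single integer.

Answer: 3

Derivation:
Step 1: max=20/3, min=23/4, spread=11/12
Step 2: max=1537/240, min=471/80, spread=31/60
Step 3: max=13687/2160, min=4739/800, spread=8917/21600
  -> spread < 1/2 first at step 3
Step 4: max=81089/12960, min=142481/24000, spread=207463/648000
Step 5: max=12083023/1944000, min=1284731/216000, spread=130111/486000
Step 6: max=360381193/58320000, min=38595341/6480000, spread=3255781/14580000
Step 7: max=10767810847/1749600000, min=1159818827/194400000, spread=82360351/437400000
Step 8: max=64394175701/10497600000, min=34852507469/5832000000, spread=2074577821/13122000000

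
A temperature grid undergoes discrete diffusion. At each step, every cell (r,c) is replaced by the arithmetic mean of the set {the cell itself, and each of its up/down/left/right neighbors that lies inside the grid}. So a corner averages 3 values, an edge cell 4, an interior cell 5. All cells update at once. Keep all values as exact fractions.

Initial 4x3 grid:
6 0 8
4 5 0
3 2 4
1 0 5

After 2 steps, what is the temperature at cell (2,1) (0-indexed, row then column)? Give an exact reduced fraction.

Step 1: cell (2,1) = 14/5
Step 2: cell (2,1) = 49/20
Full grid after step 2:
  151/36 259/80 35/9
  47/15 37/10 89/30
  167/60 49/20 16/5
  35/18 137/60 31/12

Answer: 49/20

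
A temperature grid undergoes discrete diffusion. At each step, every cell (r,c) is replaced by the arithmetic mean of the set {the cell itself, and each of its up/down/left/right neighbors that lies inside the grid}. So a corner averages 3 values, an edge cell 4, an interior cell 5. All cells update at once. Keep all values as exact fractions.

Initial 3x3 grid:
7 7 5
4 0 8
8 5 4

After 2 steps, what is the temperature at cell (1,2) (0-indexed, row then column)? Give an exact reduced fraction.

Step 1: cell (1,2) = 17/4
Step 2: cell (1,2) = 1283/240
Full grid after step 2:
  31/6 1333/240 47/9
  1273/240 114/25 1283/240
  44/9 1223/240 85/18

Answer: 1283/240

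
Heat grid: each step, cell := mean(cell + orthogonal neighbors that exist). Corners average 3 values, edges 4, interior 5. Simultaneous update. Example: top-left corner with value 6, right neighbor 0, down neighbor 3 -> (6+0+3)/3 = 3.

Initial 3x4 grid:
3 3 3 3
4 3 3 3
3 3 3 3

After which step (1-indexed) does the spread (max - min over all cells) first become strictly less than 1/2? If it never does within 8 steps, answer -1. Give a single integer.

Answer: 1

Derivation:
Step 1: max=10/3, min=3, spread=1/3
  -> spread < 1/2 first at step 1
Step 2: max=787/240, min=3, spread=67/240
Step 3: max=6917/2160, min=3, spread=437/2160
Step 4: max=2749531/864000, min=3009/1000, spread=29951/172800
Step 5: max=24543821/7776000, min=10204/3375, spread=206761/1555200
Step 6: max=9787395571/3110400000, min=16365671/5400000, spread=14430763/124416000
Step 7: max=584979741689/186624000000, min=1313652727/432000000, spread=139854109/1492992000
Step 8: max=35014791890251/11197440000000, min=118491228977/38880000000, spread=7114543559/89579520000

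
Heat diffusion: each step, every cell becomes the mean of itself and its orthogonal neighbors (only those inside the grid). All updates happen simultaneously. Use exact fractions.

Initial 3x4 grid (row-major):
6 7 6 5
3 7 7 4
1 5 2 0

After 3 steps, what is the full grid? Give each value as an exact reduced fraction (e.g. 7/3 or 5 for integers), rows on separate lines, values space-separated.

Answer: 2867/540 7981/1440 2609/480 3569/720
13481/2880 5911/1200 469/100 69/16
491/120 1967/480 1889/480 2599/720

Derivation:
After step 1:
  16/3 13/2 25/4 5
  17/4 29/5 26/5 4
  3 15/4 7/2 2
After step 2:
  193/36 1433/240 459/80 61/12
  1103/240 51/10 99/20 81/20
  11/3 321/80 289/80 19/6
After step 3:
  2867/540 7981/1440 2609/480 3569/720
  13481/2880 5911/1200 469/100 69/16
  491/120 1967/480 1889/480 2599/720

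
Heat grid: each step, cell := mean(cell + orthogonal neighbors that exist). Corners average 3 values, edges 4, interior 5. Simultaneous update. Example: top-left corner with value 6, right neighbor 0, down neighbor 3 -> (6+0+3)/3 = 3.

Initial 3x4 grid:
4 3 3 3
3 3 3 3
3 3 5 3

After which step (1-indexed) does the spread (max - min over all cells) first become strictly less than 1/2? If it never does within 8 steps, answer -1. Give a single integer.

Step 1: max=11/3, min=3, spread=2/3
Step 2: max=211/60, min=3, spread=31/60
Step 3: max=1831/540, min=7493/2400, spread=5803/21600
  -> spread < 1/2 first at step 3
Step 4: max=359909/108000, min=68213/21600, spread=4711/27000
Step 5: max=3207479/972000, min=6890497/2160000, spread=2135107/19440000
Step 6: max=318704261/97200000, min=623601497/194400000, spread=552281/7776000
Step 7: max=5716231357/1749600000, min=90059550437/27993600000, spread=56006051/1119744000
Step 8: max=570024024133/174960000000, min=2255072288657/699840000000, spread=200190463/5598720000

Answer: 3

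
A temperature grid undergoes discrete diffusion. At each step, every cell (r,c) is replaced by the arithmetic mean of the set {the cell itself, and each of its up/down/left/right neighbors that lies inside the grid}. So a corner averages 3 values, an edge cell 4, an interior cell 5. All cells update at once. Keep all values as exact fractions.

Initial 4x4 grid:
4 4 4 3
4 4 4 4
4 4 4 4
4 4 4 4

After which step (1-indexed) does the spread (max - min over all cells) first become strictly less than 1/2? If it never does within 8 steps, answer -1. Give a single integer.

Answer: 1

Derivation:
Step 1: max=4, min=11/3, spread=1/3
  -> spread < 1/2 first at step 1
Step 2: max=4, min=67/18, spread=5/18
Step 3: max=4, min=823/216, spread=41/216
Step 4: max=4, min=24877/6480, spread=1043/6480
Step 5: max=4, min=752047/194400, spread=25553/194400
Step 6: max=71921/18000, min=22656541/5832000, spread=645863/5832000
Step 7: max=479029/120000, min=682198309/174960000, spread=16225973/174960000
Step 8: max=215299/54000, min=20517722017/5248800000, spread=409340783/5248800000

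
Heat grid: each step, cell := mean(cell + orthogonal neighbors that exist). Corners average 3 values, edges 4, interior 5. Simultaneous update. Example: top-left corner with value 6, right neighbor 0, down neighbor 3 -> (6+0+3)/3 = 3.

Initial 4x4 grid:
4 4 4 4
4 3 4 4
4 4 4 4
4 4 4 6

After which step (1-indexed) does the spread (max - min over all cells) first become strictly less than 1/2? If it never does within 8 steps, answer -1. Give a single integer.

Answer: 4

Derivation:
Step 1: max=14/3, min=15/4, spread=11/12
Step 2: max=41/9, min=189/50, spread=349/450
Step 3: max=473/108, min=9233/2400, spread=11503/21600
Step 4: max=8708/2025, min=41629/10800, spread=14441/32400
  -> spread < 1/2 first at step 4
Step 5: max=1029551/243000, min=1254331/324000, spread=355211/972000
Step 6: max=1528267/364500, min=37750993/9720000, spread=9008381/29160000
Step 7: max=363860909/87480000, min=1137404713/291600000, spread=226394951/874800000
Step 8: max=27117902327/6561000000, min=34252661629/8748000000, spread=5713624421/26244000000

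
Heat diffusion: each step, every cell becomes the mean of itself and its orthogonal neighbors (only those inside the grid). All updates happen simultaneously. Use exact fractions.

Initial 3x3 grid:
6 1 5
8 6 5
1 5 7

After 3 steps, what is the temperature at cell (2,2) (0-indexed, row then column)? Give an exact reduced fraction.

Step 1: cell (2,2) = 17/3
Step 2: cell (2,2) = 97/18
Step 3: cell (2,2) = 1111/216
Full grid after step 3:
  77/16 6893/1440 2045/432
  14281/2880 1969/400 14471/2880
  134/27 14651/2880 1111/216

Answer: 1111/216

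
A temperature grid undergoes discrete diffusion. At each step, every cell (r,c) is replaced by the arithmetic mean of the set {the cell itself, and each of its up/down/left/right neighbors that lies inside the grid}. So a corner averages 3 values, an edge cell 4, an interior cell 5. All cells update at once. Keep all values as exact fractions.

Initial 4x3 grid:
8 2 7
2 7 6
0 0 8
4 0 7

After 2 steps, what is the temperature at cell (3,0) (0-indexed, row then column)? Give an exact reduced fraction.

Step 1: cell (3,0) = 4/3
Step 2: cell (3,0) = 67/36
Full grid after step 2:
  19/4 23/5 6
  263/80 473/100 413/80
  121/48 159/50 81/16
  67/36 145/48 13/3

Answer: 67/36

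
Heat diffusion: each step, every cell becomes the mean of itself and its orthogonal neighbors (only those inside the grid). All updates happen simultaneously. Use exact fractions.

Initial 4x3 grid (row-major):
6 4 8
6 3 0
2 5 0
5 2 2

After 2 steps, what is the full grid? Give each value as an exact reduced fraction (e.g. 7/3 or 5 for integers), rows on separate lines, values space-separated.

After step 1:
  16/3 21/4 4
  17/4 18/5 11/4
  9/2 12/5 7/4
  3 7/2 4/3
After step 2:
  89/18 1091/240 4
  1061/240 73/20 121/40
  283/80 63/20 247/120
  11/3 307/120 79/36

Answer: 89/18 1091/240 4
1061/240 73/20 121/40
283/80 63/20 247/120
11/3 307/120 79/36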